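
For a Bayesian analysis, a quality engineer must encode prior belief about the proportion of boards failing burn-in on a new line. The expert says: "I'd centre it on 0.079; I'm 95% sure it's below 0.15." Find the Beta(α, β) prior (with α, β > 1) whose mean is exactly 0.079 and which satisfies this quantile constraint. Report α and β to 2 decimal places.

With mean 0.079 fixed, write α = 0.079s, β = 0.921s where s = α+β.
Need P(θ < 0.15) = 0.95 under Beta(0.079s, 0.921s). Normal approximation: (q−m)/√(m(1−m)/s) ≈ z_{0.95} = 1.64, so s ≈ 0.079·0.921·(1.64)²/(0.15−0.079)² = 39.1.
At s = 39.1: P(θ<0.15) ≈ 0.933. Adjusting to match 0.95 gives s ≈ 49.16.
So α = 0.079·49.16 ≈ 3.88, β = 0.921·49.16 ≈ 45.28.

α ≈ 3.88, β ≈ 45.28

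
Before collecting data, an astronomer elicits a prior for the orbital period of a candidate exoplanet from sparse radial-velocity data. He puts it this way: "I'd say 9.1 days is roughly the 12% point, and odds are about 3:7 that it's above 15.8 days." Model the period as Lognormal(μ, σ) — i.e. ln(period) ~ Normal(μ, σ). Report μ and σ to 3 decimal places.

μ ≈ 2.590, σ ≈ 0.325

If T ~ Lognormal(μ,σ) then ln T ~ Normal(μ,σ), so the p-quantile of ln T is μ + z_p·σ.
ln(9.1) = 2.208 and ln(15.8) = 2.76; z_{0.12} = -1.175, z_{0.7} = 0.5244.
σ = (2.76 − 2.208)/(0.5244 − (-1.175)) = 0.325.
μ = 2.208 − (-1.175)·0.325 = 2.590.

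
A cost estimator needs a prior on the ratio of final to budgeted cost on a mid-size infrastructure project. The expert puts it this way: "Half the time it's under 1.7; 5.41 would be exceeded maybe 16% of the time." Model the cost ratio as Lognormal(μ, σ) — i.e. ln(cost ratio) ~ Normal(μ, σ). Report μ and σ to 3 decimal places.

μ ≈ 0.531, σ ≈ 1.164

If T ~ Lognormal(μ,σ) then ln T ~ Normal(μ,σ), so the p-quantile of ln T is μ + z_p·σ.
ln(1.7) = 0.5306 and ln(5.41) = 1.688; z_{0.5} = 0, z_{0.84} = 0.9945.
σ = (1.688 − 0.5306)/(0.9945 − (0)) = 1.164.
μ = 0.5306 − (0)·1.164 = 0.531.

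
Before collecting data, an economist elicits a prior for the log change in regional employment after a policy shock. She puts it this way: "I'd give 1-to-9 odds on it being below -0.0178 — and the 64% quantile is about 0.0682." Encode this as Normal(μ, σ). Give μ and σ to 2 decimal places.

μ = 0.05, σ = 0.05

The p-quantile of Normal(μ,σ) is μ + z_p·σ, with z_{0.1} = -1.282 and z_{0.64} = 0.3585.
Eliminate σ: μ = (z₂·x₁ − z₁·x₂)/(z₂ − z₁) = (0.3585·-0.0178 − (-1.282)·0.0682)/1.64 = 0.05.
Then σ = (x₂ − x₁)/(z₂ − z₁) = (0.0682 − -0.0178)/1.64 = 0.05.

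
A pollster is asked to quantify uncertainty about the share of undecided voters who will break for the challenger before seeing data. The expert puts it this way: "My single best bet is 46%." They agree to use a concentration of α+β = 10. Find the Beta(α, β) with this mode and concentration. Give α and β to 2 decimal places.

For α,β > 1 the Beta mode is (α−1)/(α+β−2). With α+β = 10, the mode is (α−1)/8.
Set (α−1)/8 = 0.46 → α = 1 + 0.46·8 = 4.68.
β = 10 − α = 5.32.

α = 4.68, β = 5.32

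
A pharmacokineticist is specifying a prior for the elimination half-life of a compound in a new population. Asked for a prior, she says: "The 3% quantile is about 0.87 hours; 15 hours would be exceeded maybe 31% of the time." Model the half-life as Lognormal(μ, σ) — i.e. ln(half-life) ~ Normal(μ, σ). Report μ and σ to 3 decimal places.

μ ≈ 2.114, σ ≈ 1.198

If T ~ Lognormal(μ,σ) then ln T ~ Normal(μ,σ), so the p-quantile of ln T is μ + z_p·σ.
ln(0.87) = -0.1393 and ln(15) = 2.708; z_{0.03} = -1.881, z_{0.69} = 0.4959.
σ = (2.708 − -0.1393)/(0.4959 − (-1.881)) = 1.198.
μ = -0.1393 − (-1.881)·1.198 = 2.114.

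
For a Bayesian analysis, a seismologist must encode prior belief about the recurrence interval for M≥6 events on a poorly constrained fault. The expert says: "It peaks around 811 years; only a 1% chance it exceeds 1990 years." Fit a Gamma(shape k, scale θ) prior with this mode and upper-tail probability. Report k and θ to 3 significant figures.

Gamma(k,θ) with k>1 has mode (k−1)θ, so θ = 811/(k−1).
Need P(X < 1990) = 0.99 with θ tied to k this way. Start at k = 2, θ = 811: P(X<1990) ≈ 0.703.
Too low — raise k to concentrate. Iterating converges to k ≈ 6.85.
Then θ = 811/(6.85−1) ≈ 139.

k ≈ 6.85, θ ≈ 139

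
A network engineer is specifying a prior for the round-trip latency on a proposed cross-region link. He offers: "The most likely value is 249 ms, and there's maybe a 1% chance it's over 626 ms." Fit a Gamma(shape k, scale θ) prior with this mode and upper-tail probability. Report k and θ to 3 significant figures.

k ≈ 6.52, θ ≈ 45.1

Gamma(k,θ) with k>1 has mode (k−1)θ, so θ = 249/(k−1).
Need P(X < 626) = 0.99 with θ tied to k this way. Start at k = 2, θ = 249: P(X<626) ≈ 0.716.
Too low — raise k to concentrate. Iterating converges to k ≈ 6.52.
Then θ = 249/(6.52−1) ≈ 45.1.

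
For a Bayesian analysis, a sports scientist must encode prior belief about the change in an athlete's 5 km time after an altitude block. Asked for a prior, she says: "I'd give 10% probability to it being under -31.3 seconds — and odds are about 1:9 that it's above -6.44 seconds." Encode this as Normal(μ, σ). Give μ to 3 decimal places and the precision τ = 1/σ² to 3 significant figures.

μ = -18.870, τ = 0.0106

The p-quantile of Normal(μ,σ) is μ + z_p·σ, with z_{0.1} = -1.282 and z_{0.9} = 1.282.
Eliminate σ: μ = (z₂·x₁ − z₁·x₂)/(z₂ − z₁) = (1.282·-31.3 − (-1.282)·-6.44)/2.563 = -18.870.
Then σ = (x₂ − x₁)/(z₂ − z₁) = (-6.44 − -31.3)/2.563 = 9.699.
Precision τ = 1/σ² = 1/9.699² = 0.0106.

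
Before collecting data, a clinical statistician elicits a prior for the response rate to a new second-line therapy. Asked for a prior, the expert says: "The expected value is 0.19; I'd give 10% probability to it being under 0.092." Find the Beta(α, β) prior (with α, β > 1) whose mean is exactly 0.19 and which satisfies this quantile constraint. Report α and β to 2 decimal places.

With mean 0.19 fixed, write α = 0.19s, β = 0.81s where s = α+β.
Need P(θ < 0.092) = 0.1 under Beta(0.19s, 0.81s). Normal approximation: (q−m)/√(m(1−m)/s) ≈ z_{0.1} = -1.28, so s ≈ 0.19·0.81·(-1.28)²/(0.092−0.19)² = 26.3.
At s = 26.3: P(θ<0.092) ≈ 0.077. Adjusting to match 0.1 gives s ≈ 22.07.
So α = 0.19·22.07 ≈ 4.19, β = 0.81·22.07 ≈ 17.88.

α ≈ 4.19, β ≈ 17.88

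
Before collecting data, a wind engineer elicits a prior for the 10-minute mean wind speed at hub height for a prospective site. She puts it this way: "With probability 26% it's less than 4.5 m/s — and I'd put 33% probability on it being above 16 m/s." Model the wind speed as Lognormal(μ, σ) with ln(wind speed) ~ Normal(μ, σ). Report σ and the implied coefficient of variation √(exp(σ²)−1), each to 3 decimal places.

If T ~ Lognormal(μ,σ) then ln T ~ Normal(μ,σ), so the p-quantile of ln T is μ + z_p·σ.
ln(4.5) = 1.504 and ln(16) = 2.773; z_{0.26} = -0.6433, z_{0.67} = 0.4399.
σ = (2.773 − 1.504)/(0.4399 − (-0.6433)) = 1.171.
μ = 1.504 − (-0.6433)·1.171 = 2.257.
CV = √(exp(σ²)−1) = √(exp(1.3713)−1) = 1.715.

σ ≈ 1.171, CV ≈ 1.715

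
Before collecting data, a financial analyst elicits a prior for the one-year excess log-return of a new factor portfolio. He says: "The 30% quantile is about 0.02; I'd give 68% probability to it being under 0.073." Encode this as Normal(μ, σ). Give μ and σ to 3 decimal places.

The p-quantile of Normal(μ,σ) is μ + z_p·σ, with z_{0.3} = -0.5244 and z_{0.68} = 0.4677.
Eliminate σ: μ = (z₂·x₁ − z₁·x₂)/(z₂ − z₁) = (0.4677·0.02 − (-0.5244)·0.073)/0.9921 = 0.048.
Then σ = (x₂ − x₁)/(z₂ − z₁) = (0.073 − 0.02)/0.9921 = 0.053.

μ = 0.048, σ = 0.053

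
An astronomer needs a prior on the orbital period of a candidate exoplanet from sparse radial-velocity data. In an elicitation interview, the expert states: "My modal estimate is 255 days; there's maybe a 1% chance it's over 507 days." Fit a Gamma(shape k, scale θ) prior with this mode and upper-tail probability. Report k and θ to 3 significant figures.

Gamma(k,θ) with k>1 has mode (k−1)θ, so θ = 255/(k−1).
Need P(X < 507) = 0.99 with θ tied to k this way. Start at k = 2, θ = 255: P(X<507) ≈ 0.591.
Too low — raise k to concentrate. Iterating converges to k ≈ 11.4.
Then θ = 255/(11.4−1) ≈ 24.5.

k ≈ 11.4, θ ≈ 24.5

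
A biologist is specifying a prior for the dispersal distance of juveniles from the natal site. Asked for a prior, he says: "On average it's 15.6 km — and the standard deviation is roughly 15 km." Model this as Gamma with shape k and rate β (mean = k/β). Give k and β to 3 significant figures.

For Gamma(k, rate β): mean = k/β, variance = k/β², so CV = 1/√k.
CV = SD/mean = 15/15.6 = 0.9615, hence k = 1/CV² = 1.08.
Then β = k/mean = 1.08/15.6 = 0.0693.

k ≈ 1.08, β ≈ 0.0693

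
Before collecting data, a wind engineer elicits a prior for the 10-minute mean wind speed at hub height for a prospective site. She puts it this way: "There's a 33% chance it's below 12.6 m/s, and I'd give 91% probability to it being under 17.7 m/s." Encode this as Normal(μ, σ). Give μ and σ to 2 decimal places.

For Normal(μ,σ), the p-quantile is μ + z_p·σ. Here z_{0.33} = -0.4399, z_{0.91} = 1.341.
So 12.6 = μ − 0.4399σ and 17.7 = μ + 1.341σ.
Subtracting: σ = (17.7 − 12.6)/(1.341 − (-0.4399)) = 2.86.
Then μ = 12.6 − (-0.4399)·2.86 = 13.86.

μ = 13.86, σ = 2.86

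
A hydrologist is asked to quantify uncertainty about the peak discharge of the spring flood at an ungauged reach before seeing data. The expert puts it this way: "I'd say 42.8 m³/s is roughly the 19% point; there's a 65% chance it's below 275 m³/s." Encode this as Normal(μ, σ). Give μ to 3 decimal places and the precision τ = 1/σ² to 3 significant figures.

For Normal(μ,σ), the p-quantile is μ + z_p·σ. Here z_{0.19} = -0.8779, z_{0.65} = 0.3853.
So 42.8 = μ − 0.8779σ and 275 = μ + 0.3853σ.
Subtracting: σ = (275 − 42.8)/(0.3853 − (-0.8779)) = 183.816.
Then μ = 42.8 − (-0.8779)·183.816 = 204.172.
Precision τ = 1/σ² = 1/183.8² = 2.96e-05.

μ = 204.172, τ = 2.96e-05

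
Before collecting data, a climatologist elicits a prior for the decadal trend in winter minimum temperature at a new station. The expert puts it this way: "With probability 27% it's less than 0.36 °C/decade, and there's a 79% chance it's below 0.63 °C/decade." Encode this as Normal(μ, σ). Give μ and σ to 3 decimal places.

μ = 0.477, σ = 0.190

For Normal(μ,σ), the p-quantile is μ + z_p·σ. Here z_{0.27} = -0.6128, z_{0.79} = 0.8064.
So 0.36 = μ − 0.6128σ and 0.63 = μ + 0.8064σ.
Subtracting: σ = (0.63 − 0.36)/(0.8064 − (-0.6128)) = 0.190.
Then μ = 0.36 − (-0.6128)·0.190 = 0.477.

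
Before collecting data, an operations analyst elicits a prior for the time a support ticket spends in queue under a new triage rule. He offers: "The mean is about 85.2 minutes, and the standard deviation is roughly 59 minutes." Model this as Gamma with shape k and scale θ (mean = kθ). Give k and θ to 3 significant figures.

For Gamma(k, scale θ): mean = kθ, variance = kθ², so CV = 1/√k.
CV = SD/mean = 59/85.2 = 0.6925, hence k = 1/CV² = 2.09.
Then θ = mean/k = 85.2/2.09 = 40.9.

k ≈ 2.09, θ ≈ 40.9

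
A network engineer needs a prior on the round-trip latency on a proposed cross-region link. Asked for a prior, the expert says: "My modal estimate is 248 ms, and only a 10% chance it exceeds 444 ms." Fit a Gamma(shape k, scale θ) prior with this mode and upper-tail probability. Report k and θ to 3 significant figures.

k ≈ 6.61, θ ≈ 44.2

Gamma(k,θ) with k>1 has mode (k−1)θ, so θ = 248/(k−1).
Need P(X < 444) = 0.9 with θ tied to k this way. Start at k = 2, θ = 248: P(X<444) ≈ 0.534.
Too low — raise k to concentrate. Iterating converges to k ≈ 6.61.
Then θ = 248/(6.61−1) ≈ 44.2.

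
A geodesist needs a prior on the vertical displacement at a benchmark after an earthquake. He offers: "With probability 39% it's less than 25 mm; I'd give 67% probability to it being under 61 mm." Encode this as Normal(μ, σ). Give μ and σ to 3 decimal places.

The p-quantile of Normal(μ,σ) is μ + z_p·σ, with z_{0.39} = -0.2793 and z_{0.67} = 0.4399.
Eliminate σ: μ = (z₂·x₁ − z₁·x₂)/(z₂ − z₁) = (0.4399·25 − (-0.2793)·61)/0.7192 = 38.981.
Then σ = (x₂ − x₁)/(z₂ − z₁) = (61 − 25)/0.7192 = 50.053.

μ = 38.981, σ = 50.053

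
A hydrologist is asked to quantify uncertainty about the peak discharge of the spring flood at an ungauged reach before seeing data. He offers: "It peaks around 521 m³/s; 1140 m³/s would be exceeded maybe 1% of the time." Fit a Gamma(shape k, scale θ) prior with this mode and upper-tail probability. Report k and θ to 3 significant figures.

k ≈ 8.87, θ ≈ 66.2

Gamma(k,θ) with k>1 has mode (k−1)θ, so θ = 521/(k−1).
Need P(X < 1140) = 0.99 with θ tied to k this way. Start at k = 2, θ = 521: P(X<1140) ≈ 0.643.
Too low — raise k to concentrate. Iterating converges to k ≈ 8.87.
Then θ = 521/(8.87−1) ≈ 66.2.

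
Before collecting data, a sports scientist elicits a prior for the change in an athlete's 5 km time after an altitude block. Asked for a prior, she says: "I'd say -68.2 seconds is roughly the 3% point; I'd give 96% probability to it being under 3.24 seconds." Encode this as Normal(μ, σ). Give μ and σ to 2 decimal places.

μ = -31.20, σ = 19.67

The p-quantile of Normal(μ,σ) is μ + z_p·σ, with z_{0.03} = -1.881 and z_{0.96} = 1.751.
Eliminate σ: μ = (z₂·x₁ − z₁·x₂)/(z₂ − z₁) = (1.751·-68.2 − (-1.881)·3.24)/3.631 = -31.20.
Then σ = (x₂ − x₁)/(z₂ − z₁) = (3.24 − -68.2)/3.631 = 19.67.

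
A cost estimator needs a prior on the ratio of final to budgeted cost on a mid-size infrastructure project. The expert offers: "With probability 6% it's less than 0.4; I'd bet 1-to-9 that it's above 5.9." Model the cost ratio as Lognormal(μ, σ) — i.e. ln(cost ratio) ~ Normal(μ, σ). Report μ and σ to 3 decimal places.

μ ≈ 0.559, σ ≈ 0.949

If T ~ Lognormal(μ,σ) then ln T ~ Normal(μ,σ), so the p-quantile of ln T is μ + z_p·σ.
ln(0.4) = -0.9163 and ln(5.9) = 1.775; z_{0.06} = -1.555, z_{0.9} = 1.282.
σ = (1.775 − -0.9163)/(1.282 − (-1.555)) = 0.949.
μ = -0.9163 − (-1.555)·0.949 = 0.559.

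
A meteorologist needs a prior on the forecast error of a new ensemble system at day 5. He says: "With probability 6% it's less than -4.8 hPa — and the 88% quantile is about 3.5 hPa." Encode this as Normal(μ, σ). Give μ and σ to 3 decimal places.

For Normal(μ,σ), the p-quantile is μ + z_p·σ. Here z_{0.06} = -1.555, z_{0.88} = 1.175.
So -4.8 = μ − 1.555σ and 3.5 = μ + 1.175σ.
Subtracting: σ = (3.5 − -4.8)/(1.175 − (-1.555)) = 3.041.
Then μ = -4.8 − (-1.555)·3.041 = -0.073.

μ = -0.073, σ = 3.041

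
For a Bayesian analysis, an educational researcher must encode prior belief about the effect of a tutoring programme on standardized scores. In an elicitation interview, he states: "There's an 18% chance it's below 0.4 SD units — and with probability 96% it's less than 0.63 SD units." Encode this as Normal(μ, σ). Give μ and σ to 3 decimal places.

μ = 0.479, σ = 0.086

The p-quantile of Normal(μ,σ) is μ + z_p·σ, with z_{0.18} = -0.9154 and z_{0.96} = 1.751.
Eliminate σ: μ = (z₂·x₁ − z₁·x₂)/(z₂ − z₁) = (1.751·0.4 − (-0.9154)·0.63)/2.666 = 0.479.
Then σ = (x₂ − x₁)/(z₂ − z₁) = (0.63 − 0.4)/2.666 = 0.086.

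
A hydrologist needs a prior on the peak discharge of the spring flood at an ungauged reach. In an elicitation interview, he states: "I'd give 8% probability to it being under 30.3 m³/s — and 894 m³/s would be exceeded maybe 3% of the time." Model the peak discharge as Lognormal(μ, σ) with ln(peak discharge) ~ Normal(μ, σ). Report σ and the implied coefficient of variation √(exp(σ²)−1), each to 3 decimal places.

If T ~ Lognormal(μ,σ) then ln T ~ Normal(μ,σ), so the p-quantile of ln T is μ + z_p·σ.
ln(30.3) = 3.411 and ln(894) = 6.796; z_{0.08} = -1.405, z_{0.97} = 1.881.
σ = (6.796 − 3.411)/(1.881 − (-1.405)) = 1.030.
μ = 3.411 − (-1.405)·1.030 = 4.858.
CV = √(exp(σ²)−1) = √(exp(1.0610)−1) = 1.374.

σ ≈ 1.030, CV ≈ 1.374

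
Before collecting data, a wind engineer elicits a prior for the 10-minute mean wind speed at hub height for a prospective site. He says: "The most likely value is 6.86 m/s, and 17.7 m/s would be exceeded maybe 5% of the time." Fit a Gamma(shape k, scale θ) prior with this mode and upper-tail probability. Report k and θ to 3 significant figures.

Gamma(k,θ) with k>1 has mode (k−1)θ, so θ = 6.86/(k−1).
Need P(X < 17.7) = 0.95 with θ tied to k this way. Start at k = 2, θ = 6.86: P(X<17.7) ≈ 0.729.
Too low — raise k to concentrate. Iterating converges to k ≈ 4.01.
Then θ = 6.86/(4.01−1) ≈ 2.28.

k ≈ 4.01, θ ≈ 2.28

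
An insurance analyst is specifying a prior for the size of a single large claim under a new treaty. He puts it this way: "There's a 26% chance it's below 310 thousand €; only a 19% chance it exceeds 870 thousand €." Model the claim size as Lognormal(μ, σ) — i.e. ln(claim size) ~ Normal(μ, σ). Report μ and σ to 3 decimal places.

μ ≈ 6.173, σ ≈ 0.678

If T ~ Lognormal(μ,σ) then ln T ~ Normal(μ,σ), so the p-quantile of ln T is μ + z_p·σ.
ln(310) = 5.737 and ln(870) = 6.768; z_{0.26} = -0.6433, z_{0.81} = 0.8779.
σ = (6.768 − 5.737)/(0.8779 − (-0.6433)) = 0.678.
μ = 5.737 − (-0.6433)·0.678 = 6.173.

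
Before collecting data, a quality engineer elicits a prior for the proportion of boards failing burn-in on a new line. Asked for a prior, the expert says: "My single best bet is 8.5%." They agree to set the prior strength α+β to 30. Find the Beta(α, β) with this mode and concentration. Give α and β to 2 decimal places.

For α,β > 1 the Beta mode is (α−1)/(α+β−2). With α+β = 30, the mode is (α−1)/28.
Set (α−1)/28 = 0.085 → α = 1 + 0.085·28 = 3.38.
β = 30 − α = 26.62.

α = 3.38, β = 26.62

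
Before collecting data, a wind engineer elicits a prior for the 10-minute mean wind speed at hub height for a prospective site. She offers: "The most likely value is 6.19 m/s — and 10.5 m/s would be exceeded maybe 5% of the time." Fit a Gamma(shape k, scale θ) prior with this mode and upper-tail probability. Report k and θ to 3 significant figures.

Gamma(k,θ) with k>1 has mode (k−1)θ, so θ = 6.19/(k−1).
Need P(X < 10.5) = 0.95 with θ tied to k this way. Start at k = 2, θ = 6.19: P(X<10.5) ≈ 0.506.
Too low — raise k to concentrate. Iterating converges to k ≈ 11.
Then θ = 6.19/(11−1) ≈ 0.619.

k ≈ 11, θ ≈ 0.619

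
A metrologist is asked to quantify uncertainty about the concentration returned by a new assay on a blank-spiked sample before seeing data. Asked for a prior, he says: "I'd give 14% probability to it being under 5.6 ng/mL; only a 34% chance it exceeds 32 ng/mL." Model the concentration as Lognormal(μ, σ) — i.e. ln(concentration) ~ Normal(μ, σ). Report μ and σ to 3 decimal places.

If T ~ Lognormal(μ,σ) then ln T ~ Normal(μ,σ), so the p-quantile of ln T is μ + z_p·σ.
ln(5.6) = 1.723 and ln(32) = 3.466; z_{0.14} = -1.08, z_{0.66} = 0.4125.
σ = (3.466 − 1.723)/(0.4125 − (-1.08)) = 1.168.
μ = 1.723 − (-1.08)·1.168 = 2.984.

μ ≈ 2.984, σ ≈ 1.168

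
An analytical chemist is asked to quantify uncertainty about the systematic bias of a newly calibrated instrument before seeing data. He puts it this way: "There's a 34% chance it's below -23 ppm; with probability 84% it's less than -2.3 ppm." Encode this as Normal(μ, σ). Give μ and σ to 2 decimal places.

For Normal(μ,σ), the p-quantile is μ + z_p·σ. Here z_{0.34} = -0.4125, z_{0.84} = 0.9945.
So -23 = μ − 0.4125σ and -2.3 = μ + 0.9945σ.
Subtracting: σ = (-2.3 − -23)/(0.9945 − (-0.4125)) = 14.71.
Then μ = -23 − (-0.4125)·14.71 = -16.93.

μ = -16.93, σ = 14.71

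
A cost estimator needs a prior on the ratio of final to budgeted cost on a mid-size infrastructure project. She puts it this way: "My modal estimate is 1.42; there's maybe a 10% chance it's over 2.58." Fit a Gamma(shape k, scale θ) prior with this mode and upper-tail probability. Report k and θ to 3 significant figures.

k ≈ 6.34, θ ≈ 0.266

Gamma(k,θ) with k>1 has mode (k−1)θ, so θ = 1.42/(k−1).
Need P(X < 2.58) = 0.9 with θ tied to k this way. Start at k = 2, θ = 1.42: P(X<2.58) ≈ 0.542.
Too low — raise k to concentrate. Iterating converges to k ≈ 6.34.
Then θ = 1.42/(6.34−1) ≈ 0.266.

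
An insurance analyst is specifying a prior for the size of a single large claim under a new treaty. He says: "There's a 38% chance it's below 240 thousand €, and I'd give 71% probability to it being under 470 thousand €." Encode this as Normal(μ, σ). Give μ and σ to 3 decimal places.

The p-quantile of Normal(μ,σ) is μ + z_p·σ, with z_{0.38} = -0.3055 and z_{0.71} = 0.5534.
Eliminate σ: μ = (z₂·x₁ − z₁·x₂)/(z₂ − z₁) = (0.5534·240 − (-0.3055)·470)/0.8589 = 321.806.
Then σ = (x₂ − x₁)/(z₂ − z₁) = (470 − 240)/0.8589 = 267.795.

μ = 321.806, σ = 267.795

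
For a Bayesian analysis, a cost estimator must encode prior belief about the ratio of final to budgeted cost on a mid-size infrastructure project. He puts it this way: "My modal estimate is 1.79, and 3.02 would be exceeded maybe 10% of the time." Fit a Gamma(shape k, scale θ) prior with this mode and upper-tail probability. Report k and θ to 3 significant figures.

Gamma(k,θ) with k>1 has mode (k−1)θ, so θ = 1.79/(k−1).
Need P(X < 3.02) = 0.9 with θ tied to k this way. Start at k = 2, θ = 1.79: P(X<3.02) ≈ 0.503.
Too low — raise k to concentrate. Iterating converges to k ≈ 7.91.
Then θ = 1.79/(7.91−1) ≈ 0.259.

k ≈ 7.91, θ ≈ 0.259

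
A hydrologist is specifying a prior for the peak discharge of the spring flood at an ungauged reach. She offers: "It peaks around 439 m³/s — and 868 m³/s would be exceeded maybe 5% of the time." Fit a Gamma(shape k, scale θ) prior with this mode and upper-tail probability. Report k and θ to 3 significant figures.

k ≈ 6.97, θ ≈ 73.6

Gamma(k,θ) with k>1 has mode (k−1)θ, so θ = 439/(k−1).
Need P(X < 868) = 0.95 with θ tied to k this way. Start at k = 2, θ = 439: P(X<868) ≈ 0.588.
Too low — raise k to concentrate. Iterating converges to k ≈ 6.97.
Then θ = 439/(6.97−1) ≈ 73.6.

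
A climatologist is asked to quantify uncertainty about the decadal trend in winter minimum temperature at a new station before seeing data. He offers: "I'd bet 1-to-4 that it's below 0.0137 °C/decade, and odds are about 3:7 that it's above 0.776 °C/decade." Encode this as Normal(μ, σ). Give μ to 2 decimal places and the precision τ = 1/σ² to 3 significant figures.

μ = 0.48, τ = 3.21

The p-quantile of Normal(μ,σ) is μ + z_p·σ, with z_{0.2} = -0.8416 and z_{0.7} = 0.5244.
Eliminate σ: μ = (z₂·x₁ − z₁·x₂)/(z₂ − z₁) = (0.5244·0.0137 − (-0.8416)·0.776)/1.366 = 0.48.
Then σ = (x₂ − x₁)/(z₂ − z₁) = (0.776 − 0.0137)/1.366 = 0.56.
Precision τ = 1/σ² = 1/0.558² = 3.21.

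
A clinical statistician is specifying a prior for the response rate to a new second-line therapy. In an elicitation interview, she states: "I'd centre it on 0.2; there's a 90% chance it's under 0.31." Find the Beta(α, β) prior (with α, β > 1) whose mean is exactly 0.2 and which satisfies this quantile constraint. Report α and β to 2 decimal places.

With mean 0.2 fixed, write α = 0.2s, β = 0.8s where s = α+β.
Need P(θ < 0.31) = 0.9 under Beta(0.2s, 0.8s). Normal approximation: (q−m)/√(m(1−m)/s) ≈ z_{0.9} = 1.28, so s ≈ 0.2·0.8·(1.28)²/(0.31−0.2)² = 21.7.
At s = 21.7: P(θ<0.31) ≈ 0.894. Adjusting to match 0.9 gives s ≈ 23.19.
So α = 0.2·23.19 ≈ 4.64, β = 0.8·23.19 ≈ 18.55.

α ≈ 4.64, β ≈ 18.55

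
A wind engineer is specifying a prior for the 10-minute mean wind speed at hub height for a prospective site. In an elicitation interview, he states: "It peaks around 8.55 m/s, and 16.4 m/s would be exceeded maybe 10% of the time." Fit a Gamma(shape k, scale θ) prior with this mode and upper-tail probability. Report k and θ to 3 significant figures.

Gamma(k,θ) with k>1 has mode (k−1)θ, so θ = 8.55/(k−1).
Need P(X < 16.4) = 0.9 with θ tied to k this way. Start at k = 2, θ = 8.55: P(X<16.4) ≈ 0.571.
Too low — raise k to concentrate. Iterating converges to k ≈ 5.51.
Then θ = 8.55/(5.51−1) ≈ 1.9.

k ≈ 5.51, θ ≈ 1.9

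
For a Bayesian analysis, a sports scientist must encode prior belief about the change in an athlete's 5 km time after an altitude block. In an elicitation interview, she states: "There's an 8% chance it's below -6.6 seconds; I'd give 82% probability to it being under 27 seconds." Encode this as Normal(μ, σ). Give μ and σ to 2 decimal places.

The p-quantile of Normal(μ,σ) is μ + z_p·σ, with z_{0.08} = -1.405 and z_{0.82} = 0.9154.
Eliminate σ: μ = (z₂·x₁ − z₁·x₂)/(z₂ − z₁) = (0.9154·-6.6 − (-1.405)·27)/2.32 = 13.75.
Then σ = (x₂ − x₁)/(z₂ − z₁) = (27 − -6.6)/2.32 = 14.48.

μ = 13.75, σ = 14.48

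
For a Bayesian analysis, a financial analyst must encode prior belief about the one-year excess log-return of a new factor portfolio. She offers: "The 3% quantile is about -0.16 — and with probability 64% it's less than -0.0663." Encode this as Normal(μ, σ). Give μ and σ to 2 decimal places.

The p-quantile of Normal(μ,σ) is μ + z_p·σ, with z_{0.03} = -1.881 and z_{0.64} = 0.3585.
Eliminate σ: μ = (z₂·x₁ − z₁·x₂)/(z₂ − z₁) = (0.3585·-0.16 − (-1.881)·-0.0663)/2.239 = -0.08.
Then σ = (x₂ − x₁)/(z₂ − z₁) = (-0.0663 − -0.16)/2.239 = 0.04.

μ = -0.08, σ = 0.04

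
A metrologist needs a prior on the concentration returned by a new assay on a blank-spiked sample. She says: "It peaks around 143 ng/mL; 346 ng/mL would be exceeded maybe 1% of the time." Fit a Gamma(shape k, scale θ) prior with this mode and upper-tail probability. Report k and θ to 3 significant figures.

k ≈ 7.05, θ ≈ 23.6

Gamma(k,θ) with k>1 has mode (k−1)θ, so θ = 143/(k−1).
Need P(X < 346) = 0.99 with θ tied to k this way. Start at k = 2, θ = 143: P(X<346) ≈ 0.696.
Too low — raise k to concentrate. Iterating converges to k ≈ 7.05.
Then θ = 143/(7.05−1) ≈ 23.6.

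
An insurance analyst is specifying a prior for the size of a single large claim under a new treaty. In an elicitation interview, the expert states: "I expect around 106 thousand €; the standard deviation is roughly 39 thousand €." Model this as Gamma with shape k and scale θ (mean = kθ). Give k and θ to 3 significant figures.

For Gamma(k, scale θ): mean = kθ, variance = kθ², so CV = 1/√k.
CV = SD/mean = 39/106 = 0.3679, hence k = 1/CV² = 7.39.
Then θ = mean/k = 106/7.39 = 14.3.

k ≈ 7.39, θ ≈ 14.3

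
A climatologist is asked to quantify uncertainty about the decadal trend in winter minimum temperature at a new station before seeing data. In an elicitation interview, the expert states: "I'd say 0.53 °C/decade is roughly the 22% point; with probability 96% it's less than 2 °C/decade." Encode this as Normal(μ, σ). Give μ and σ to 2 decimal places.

For Normal(μ,σ), the p-quantile is μ + z_p·σ. Here z_{0.22} = -0.7722, z_{0.96} = 1.751.
So 0.53 = μ − 0.7722σ and 2 = μ + 1.751σ.
Subtracting: σ = (2 − 0.53)/(1.751 − (-0.7722)) = 0.58.
Then μ = 0.53 − (-0.7722)·0.58 = 0.98.

μ = 0.98, σ = 0.58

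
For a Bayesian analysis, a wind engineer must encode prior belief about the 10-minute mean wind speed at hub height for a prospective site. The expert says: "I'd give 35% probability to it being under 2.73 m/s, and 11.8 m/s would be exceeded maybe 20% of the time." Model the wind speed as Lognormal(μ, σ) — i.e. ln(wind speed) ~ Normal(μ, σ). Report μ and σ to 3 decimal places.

μ ≈ 1.464, σ ≈ 1.193

If T ~ Lognormal(μ,σ) then ln T ~ Normal(μ,σ), so the p-quantile of ln T is μ + z_p·σ.
ln(2.73) = 1.004 and ln(11.8) = 2.468; z_{0.35} = -0.3853, z_{0.8} = 0.8416.
σ = (2.468 − 1.004)/(0.8416 − (-0.3853)) = 1.193.
μ = 1.004 − (-0.3853)·1.193 = 1.464.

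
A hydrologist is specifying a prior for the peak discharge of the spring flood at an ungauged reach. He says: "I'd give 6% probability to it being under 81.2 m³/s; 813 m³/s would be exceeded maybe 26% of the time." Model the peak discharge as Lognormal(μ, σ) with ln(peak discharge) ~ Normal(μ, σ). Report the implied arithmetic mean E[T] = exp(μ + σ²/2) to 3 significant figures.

E[T] ≈ 717 m³/s

If T ~ Lognormal(μ,σ) then ln T ~ Normal(μ,σ), so the p-quantile of ln T is μ + z_p·σ.
ln(81.2) = 4.397 and ln(813) = 6.701; z_{0.06} = -1.555, z_{0.74} = 0.6433.
σ = (6.701 − 4.397)/(0.6433 − (-1.555)) = 1.048.
μ = 4.397 − (-1.555)·1.048 = 6.026.
E[T] = exp(μ + σ²/2) = exp(6.026 + 0.5492) = 717 m³/s.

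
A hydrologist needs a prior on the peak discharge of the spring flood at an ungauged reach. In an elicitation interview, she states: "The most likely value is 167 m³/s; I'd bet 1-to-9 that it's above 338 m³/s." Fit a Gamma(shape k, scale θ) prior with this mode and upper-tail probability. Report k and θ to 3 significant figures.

Gamma(k,θ) with k>1 has mode (k−1)θ, so θ = 167/(k−1).
Need P(X < 338) = 0.9 with θ tied to k this way. Start at k = 2, θ = 167: P(X<338) ≈ 0.600.
Too low — raise k to concentrate. Iterating converges to k ≈ 4.86.
Then θ = 167/(4.86−1) ≈ 43.3.

k ≈ 4.86, θ ≈ 43.3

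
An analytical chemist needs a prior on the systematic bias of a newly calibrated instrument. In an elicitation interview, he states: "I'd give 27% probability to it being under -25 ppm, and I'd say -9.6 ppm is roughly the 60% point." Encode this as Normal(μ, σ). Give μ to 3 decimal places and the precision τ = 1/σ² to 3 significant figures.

μ = -14.104, τ = 0.00316

The p-quantile of Normal(μ,σ) is μ + z_p·σ, with z_{0.27} = -0.6128 and z_{0.6} = 0.2533.
Eliminate σ: μ = (z₂·x₁ − z₁·x₂)/(z₂ − z₁) = (0.2533·-25 − (-0.6128)·-9.6)/0.8662 = -14.104.
Then σ = (x₂ − x₁)/(z₂ − z₁) = (-9.6 − -25)/0.8662 = 17.780.
Precision τ = 1/σ² = 1/17.78² = 0.00316.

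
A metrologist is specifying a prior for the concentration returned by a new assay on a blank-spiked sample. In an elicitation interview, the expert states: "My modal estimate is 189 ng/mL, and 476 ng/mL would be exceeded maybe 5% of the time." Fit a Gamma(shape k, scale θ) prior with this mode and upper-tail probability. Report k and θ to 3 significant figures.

k ≈ 4.18, θ ≈ 59.4

Gamma(k,θ) with k>1 has mode (k−1)θ, so θ = 189/(k−1).
Need P(X < 476) = 0.95 with θ tied to k this way. Start at k = 2, θ = 189: P(X<476) ≈ 0.716.
Too low — raise k to concentrate. Iterating converges to k ≈ 4.18.
Then θ = 189/(4.18−1) ≈ 59.4.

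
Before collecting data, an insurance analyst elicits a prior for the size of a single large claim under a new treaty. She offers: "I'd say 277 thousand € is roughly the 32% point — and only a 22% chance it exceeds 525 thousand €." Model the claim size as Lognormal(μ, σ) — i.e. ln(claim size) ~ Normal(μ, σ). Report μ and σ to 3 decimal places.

μ ≈ 5.865, σ ≈ 0.516

If T ~ Lognormal(μ,σ) then ln T ~ Normal(μ,σ), so the p-quantile of ln T is μ + z_p·σ.
ln(277) = 5.624 and ln(525) = 6.263; z_{0.32} = -0.4677, z_{0.78} = 0.7722.
σ = (6.263 − 5.624)/(0.7722 − (-0.4677)) = 0.516.
μ = 5.624 − (-0.4677)·0.516 = 5.865.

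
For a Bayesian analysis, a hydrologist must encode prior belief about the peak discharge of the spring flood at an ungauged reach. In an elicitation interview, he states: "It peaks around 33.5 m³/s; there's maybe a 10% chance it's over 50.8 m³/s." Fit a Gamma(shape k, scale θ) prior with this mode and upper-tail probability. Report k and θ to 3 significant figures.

Gamma(k,θ) with k>1 has mode (k−1)θ, so θ = 33.5/(k−1).
Need P(X < 50.8) = 0.9 with θ tied to k this way. Start at k = 2, θ = 33.5: P(X<50.8) ≈ 0.448.
Too low — raise k to concentrate. Iterating converges to k ≈ 11.7.
Then θ = 33.5/(11.7−1) ≈ 3.12.

k ≈ 11.7, θ ≈ 3.12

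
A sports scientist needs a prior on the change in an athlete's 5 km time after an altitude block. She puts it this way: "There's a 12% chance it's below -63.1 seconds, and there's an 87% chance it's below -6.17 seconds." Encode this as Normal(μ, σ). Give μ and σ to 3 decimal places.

μ = -34.034, σ = 24.737

For Normal(μ,σ), the p-quantile is μ + z_p·σ. Here z_{0.12} = -1.175, z_{0.87} = 1.126.
So -63.1 = μ − 1.175σ and -6.17 = μ + 1.126σ.
Subtracting: σ = (-6.17 − -63.1)/(1.126 − (-1.175)) = 24.737.
Then μ = -63.1 − (-1.175)·24.737 = -34.034.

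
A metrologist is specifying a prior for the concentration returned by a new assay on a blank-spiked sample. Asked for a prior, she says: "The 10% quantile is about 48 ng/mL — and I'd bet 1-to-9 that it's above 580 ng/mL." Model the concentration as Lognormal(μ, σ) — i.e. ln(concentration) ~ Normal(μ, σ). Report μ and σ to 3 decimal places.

If T ~ Lognormal(μ,σ) then ln T ~ Normal(μ,σ), so the p-quantile of ln T is μ + z_p·σ.
ln(48) = 3.871 and ln(580) = 6.363; z_{0.1} = -1.282, z_{0.9} = 1.282.
σ = (6.363 − 3.871)/(1.282 − (-1.282)) = 0.972.
μ = 3.871 − (-1.282)·0.972 = 5.117.

μ ≈ 5.117, σ ≈ 0.972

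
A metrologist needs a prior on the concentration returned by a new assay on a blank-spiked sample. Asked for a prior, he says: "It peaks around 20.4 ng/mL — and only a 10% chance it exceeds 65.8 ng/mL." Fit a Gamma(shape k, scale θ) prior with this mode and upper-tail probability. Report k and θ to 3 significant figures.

k ≈ 2.38, θ ≈ 14.8

Gamma(k,θ) with k>1 has mode (k−1)θ, so θ = 20.4/(k−1).
Need P(X < 65.8) = 0.9 with θ tied to k this way. Start at k = 2, θ = 20.4: P(X<65.8) ≈ 0.832.
Too low — raise k to concentrate. Iterating converges to k ≈ 2.38.
Then θ = 20.4/(2.38−1) ≈ 14.8.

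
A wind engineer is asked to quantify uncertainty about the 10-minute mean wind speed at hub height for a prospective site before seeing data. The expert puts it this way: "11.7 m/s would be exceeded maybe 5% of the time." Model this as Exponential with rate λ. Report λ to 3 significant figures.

P(T > 11.7) = e^(−λ·11.7) = 0.05, so λ = −ln(0.05)/11.7 = 0.256.

λ ≈ 0.256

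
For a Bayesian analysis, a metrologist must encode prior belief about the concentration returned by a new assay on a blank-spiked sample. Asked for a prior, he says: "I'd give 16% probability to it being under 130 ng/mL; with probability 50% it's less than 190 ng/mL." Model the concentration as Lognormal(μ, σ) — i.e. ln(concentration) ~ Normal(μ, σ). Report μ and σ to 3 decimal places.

If T ~ Lognormal(μ,σ) then ln T ~ Normal(μ,σ), so the p-quantile of ln T is μ + z_p·σ.
ln(130) = 4.868 and ln(190) = 5.247; z_{0.16} = -0.9945, z_{0.5} = 0.
σ = (5.247 − 4.868)/(0 − (-0.9945)) = 0.382.
μ = 4.868 − (-0.9945)·0.382 = 5.247.

μ ≈ 5.247, σ ≈ 0.382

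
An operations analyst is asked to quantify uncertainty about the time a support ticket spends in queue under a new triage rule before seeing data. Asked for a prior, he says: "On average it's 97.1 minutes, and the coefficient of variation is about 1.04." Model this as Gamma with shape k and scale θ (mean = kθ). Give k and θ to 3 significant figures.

For Gamma(k, scale θ): mean = kθ, variance = kθ², so CV = 1/√k.
CV = 1.04, hence k = 1/CV² = 0.925.
Then θ = mean/k = 97.1/0.925 = 105.

k ≈ 0.925, θ ≈ 105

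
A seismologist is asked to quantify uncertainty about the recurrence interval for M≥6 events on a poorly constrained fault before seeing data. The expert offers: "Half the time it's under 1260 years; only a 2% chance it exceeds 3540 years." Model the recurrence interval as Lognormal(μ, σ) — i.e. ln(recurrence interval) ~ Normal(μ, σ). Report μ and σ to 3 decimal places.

μ ≈ 7.139, σ ≈ 0.503

If T ~ Lognormal(μ,σ) then ln T ~ Normal(μ,σ), so the p-quantile of ln T is μ + z_p·σ.
ln(1260) = 7.139 and ln(3540) = 8.172; z_{0.5} = 0, z_{0.98} = 2.054.
σ = (8.172 − 7.139)/(2.054 − (0)) = 0.503.
μ = 7.139 − (0)·0.503 = 7.139.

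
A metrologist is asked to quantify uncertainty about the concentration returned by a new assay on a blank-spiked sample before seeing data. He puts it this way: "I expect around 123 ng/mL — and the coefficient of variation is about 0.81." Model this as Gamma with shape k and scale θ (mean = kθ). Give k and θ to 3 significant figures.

For Gamma(k, scale θ): mean = kθ, variance = kθ², so CV = 1/√k.
CV = 0.81, hence k = 1/CV² = 1.52.
Then θ = mean/k = 123/1.52 = 80.7.

k ≈ 1.52, θ ≈ 80.7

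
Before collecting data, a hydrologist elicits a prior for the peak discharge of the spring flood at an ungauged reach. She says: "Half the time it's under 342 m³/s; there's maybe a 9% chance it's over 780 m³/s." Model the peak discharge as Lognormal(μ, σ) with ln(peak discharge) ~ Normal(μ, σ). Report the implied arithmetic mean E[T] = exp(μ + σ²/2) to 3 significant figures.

E[T] ≈ 413 m³/s

If T ~ Lognormal(μ,σ) then ln T ~ Normal(μ,σ), so the p-quantile of ln T is μ + z_p·σ.
ln(342) = 5.835 and ln(780) = 6.659; z_{0.5} = 0, z_{0.91} = 1.341.
σ = (6.659 − 5.835)/(1.341 − (0)) = 0.615.
μ = 5.835 − (0)·0.615 = 5.835.
E[T] = exp(μ + σ²/2) = exp(5.835 + 0.1891) = 413 m³/s.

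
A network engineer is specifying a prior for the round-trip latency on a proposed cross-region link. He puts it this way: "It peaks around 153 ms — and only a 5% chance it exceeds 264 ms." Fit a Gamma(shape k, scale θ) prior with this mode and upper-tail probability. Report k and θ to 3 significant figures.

k ≈ 10.4, θ ≈ 16.3

Gamma(k,θ) with k>1 has mode (k−1)θ, so θ = 153/(k−1).
Need P(X < 264) = 0.95 with θ tied to k this way. Start at k = 2, θ = 153: P(X<264) ≈ 0.515.
Too low — raise k to concentrate. Iterating converges to k ≈ 10.4.
Then θ = 153/(10.4−1) ≈ 16.3.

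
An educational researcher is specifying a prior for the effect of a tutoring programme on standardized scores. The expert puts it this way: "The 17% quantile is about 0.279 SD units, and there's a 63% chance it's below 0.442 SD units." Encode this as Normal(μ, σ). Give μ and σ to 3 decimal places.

For Normal(μ,σ), the p-quantile is μ + z_p·σ. Here z_{0.17} = -0.9542, z_{0.63} = 0.3319.
So 0.279 = μ − 0.9542σ and 0.442 = μ + 0.3319σ.
Subtracting: σ = (0.442 − 0.279)/(0.3319 − (-0.9542)) = 0.127.
Then μ = 0.279 − (-0.9542)·0.127 = 0.400.

μ = 0.400, σ = 0.127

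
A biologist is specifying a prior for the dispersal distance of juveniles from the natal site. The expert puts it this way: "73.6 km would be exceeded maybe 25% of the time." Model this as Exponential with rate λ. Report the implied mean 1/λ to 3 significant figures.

mean ≈ 53.1 km

P(T > 73.6) = e^(−λ·73.6) = 0.25, so λ = −ln(0.25)/73.6 = 0.0188.
Mean = 1/λ = 53.1 km.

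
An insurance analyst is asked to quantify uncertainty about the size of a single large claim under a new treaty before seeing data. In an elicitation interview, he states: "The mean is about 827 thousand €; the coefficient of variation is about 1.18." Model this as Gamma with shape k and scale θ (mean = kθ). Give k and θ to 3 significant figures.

k ≈ 0.718, θ ≈ 1150

For Gamma(k, scale θ): mean = kθ, variance = kθ², so CV = 1/√k.
CV = 1.18, hence k = 1/CV² = 0.718.
Then θ = mean/k = 827/0.718 = 1150.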